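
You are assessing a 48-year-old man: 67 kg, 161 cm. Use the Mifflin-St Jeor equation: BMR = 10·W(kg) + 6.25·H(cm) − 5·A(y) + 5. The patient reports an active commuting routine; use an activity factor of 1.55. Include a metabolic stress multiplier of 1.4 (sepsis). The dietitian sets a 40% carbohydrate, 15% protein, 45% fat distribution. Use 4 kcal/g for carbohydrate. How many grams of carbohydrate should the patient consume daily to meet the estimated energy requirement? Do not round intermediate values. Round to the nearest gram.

313 g/day

Mifflin-St Jeor (male): BMR = 10(67) + 6.25(161) − 5(48) + 5 = 670 + 1006.25 − 240 + 5 = 1441.25 kcal/day.
TEE = 1441.25 × 1.55 = 2233.9375 kcal/day.
With stress factor 1.4: 2233.9375 × 1.4 = 3127.5125 kcal/day.
Carbohydrate energy = 40% × 3127.5125 = 1251.005 kcal.
Carbohydrate = 1251.005 ÷ 4 kcal/g = 312.7513 g.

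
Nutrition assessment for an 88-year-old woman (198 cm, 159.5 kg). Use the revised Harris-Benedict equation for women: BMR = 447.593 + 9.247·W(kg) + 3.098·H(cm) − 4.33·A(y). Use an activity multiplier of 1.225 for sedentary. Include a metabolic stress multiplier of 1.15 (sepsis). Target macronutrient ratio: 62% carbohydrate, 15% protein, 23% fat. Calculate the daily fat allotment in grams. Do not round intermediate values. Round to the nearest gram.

Harris-Benedict: BMR = 447.593 + 9.247(159.5) + 3.098(198) − 4.33(88) = 2154.8535 kcal/day.
TEE = 2154.8535 × 1.225 = 2639.6955 kcal/day.
With stress factor 1.15: 2639.6955 × 1.15 = 3035.6499 kcal/day.
Fat energy = 23% × 3035.6499 = 698.1995 kcal.
Fat = 698.1995 ÷ 9 kcal/g = 77.5777 g.

78 g/day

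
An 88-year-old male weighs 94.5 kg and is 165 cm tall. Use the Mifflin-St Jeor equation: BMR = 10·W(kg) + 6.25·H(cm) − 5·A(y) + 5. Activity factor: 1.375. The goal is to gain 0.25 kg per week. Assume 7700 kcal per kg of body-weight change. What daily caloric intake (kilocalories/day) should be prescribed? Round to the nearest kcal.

2394 kilocalories/day

Mifflin-St Jeor (male): BMR = 10(94.5) + 6.25(165) − 5(88) + 5 = 945 + 1031.25 − 440 + 5 = 1541.25 kcal/day.
TEE = 1541.25 × 1.375 = 2119.2188 kcal/day.
Required daily surplus = 0.25 × 7700 ÷ 7 = 275 kcal/day.
Target intake = 2119.2188 + 275 = 2394.2188 kcal/day.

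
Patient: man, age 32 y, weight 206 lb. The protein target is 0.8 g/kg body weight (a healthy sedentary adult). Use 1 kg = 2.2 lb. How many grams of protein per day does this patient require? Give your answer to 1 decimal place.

74.9 g/day

Weight in kg = 206 ÷ 2.2 = 93.6364 kg.
Protein = 0.8 g/kg × 93.6364 kg = 74.9091 g/day.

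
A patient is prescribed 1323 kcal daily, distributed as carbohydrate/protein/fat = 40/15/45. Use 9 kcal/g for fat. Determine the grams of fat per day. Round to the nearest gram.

66 g/day

Fat energy = 45% × 1323 = 595.35 kcal.
At 9 kcal/g: 595.35 ÷ 9 = 66.15 g.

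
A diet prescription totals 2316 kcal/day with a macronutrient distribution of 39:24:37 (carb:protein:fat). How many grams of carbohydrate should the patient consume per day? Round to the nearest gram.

Carbohydrate energy = 39% × 2316 = 903.24 kcal.
At 4 kcal/g: 903.24 ÷ 4 = 225.81 g.

226 g/day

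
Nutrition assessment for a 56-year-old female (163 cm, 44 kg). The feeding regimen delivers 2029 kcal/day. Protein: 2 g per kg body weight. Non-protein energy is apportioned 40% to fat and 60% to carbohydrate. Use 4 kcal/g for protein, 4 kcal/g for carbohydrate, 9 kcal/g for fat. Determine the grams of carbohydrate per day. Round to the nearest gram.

252 g/day

Protein = 2 × 44 = 88 g → 88 × 4 = 352 kcal.
Non-protein calories = 2029 − 352 = 1677 kcal.
Fat: 40% × 1677 = 670.8 kcal; carbohydrate: 1006.2 kcal.
Carbohydrate: 1006.2 kcal ÷ 4 kcal/g = 251.55 g.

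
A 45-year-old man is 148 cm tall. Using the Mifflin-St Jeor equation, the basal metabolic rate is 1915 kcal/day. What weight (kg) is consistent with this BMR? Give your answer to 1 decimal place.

1915 = 10·W + 6.25(148) − 5(45) + 5
10·W = 1915 − 705 = 1210, so W = 121 kg.

121.0 kg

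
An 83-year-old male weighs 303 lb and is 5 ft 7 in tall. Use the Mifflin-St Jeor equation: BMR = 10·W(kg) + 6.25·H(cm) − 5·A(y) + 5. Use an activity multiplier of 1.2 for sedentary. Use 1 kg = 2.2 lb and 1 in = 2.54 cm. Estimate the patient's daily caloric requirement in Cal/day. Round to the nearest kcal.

2437 Cal/day

Convert to metric: weight = 303 ÷ 2.2 = 137.7273 kg; height = (5×12 + 7) × 2.54 = 67 × 2.54 = 170.18 cm.
Mifflin-St Jeor (male): BMR = 10(137.7273) + 6.25(170.18) − 5(83) + 5 = 1377.2727 + 1063.625 − 415 + 5 = 2030.8977 kcal/day.
TEE = BMR × activity factor = 2030.8977 × 1.2 = 2437.0773 kcal/day.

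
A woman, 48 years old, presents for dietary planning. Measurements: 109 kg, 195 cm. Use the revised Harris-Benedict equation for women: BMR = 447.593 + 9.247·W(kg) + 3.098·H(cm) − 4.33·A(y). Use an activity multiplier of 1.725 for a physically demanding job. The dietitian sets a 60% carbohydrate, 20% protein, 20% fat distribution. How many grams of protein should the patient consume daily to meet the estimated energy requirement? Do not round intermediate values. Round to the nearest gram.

Harris-Benedict: BMR = 447.593 + 9.247(109) + 3.098(195) − 4.33(48) = 1851.786 kcal/day.
TEE = 1851.786 × 1.725 = 3194.3309 kcal/day.
Protein energy = 20% × 3194.3309 = 638.8662 kcal.
Protein = 638.8662 ÷ 4 kcal/g = 159.7165 g.

160 g/day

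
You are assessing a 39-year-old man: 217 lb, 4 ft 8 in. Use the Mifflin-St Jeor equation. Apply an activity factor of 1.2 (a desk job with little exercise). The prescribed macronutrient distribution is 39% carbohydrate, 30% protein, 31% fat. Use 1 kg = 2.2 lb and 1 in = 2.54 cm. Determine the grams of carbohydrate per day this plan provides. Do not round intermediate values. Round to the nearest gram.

197 g/day

Convert to metric: weight = 217 ÷ 2.2 = 98.6364 kg; height = (4×12 + 8) × 2.54 = 56 × 2.54 = 142.24 cm.
Mifflin-St Jeor (male): BMR = 10(98.6364) + 6.25(142.24) − 5(39) + 5 = 986.3636 + 889 − 195 + 5 = 1685.3636 kcal/day.
TEE = 1685.3636 × 1.2 = 2022.4364 kcal/day.
Carbohydrate energy = 39% × 2022.4364 = 788.7502 kcal.
Carbohydrate = 788.7502 ÷ 4 kcal/g = 197.1875 g.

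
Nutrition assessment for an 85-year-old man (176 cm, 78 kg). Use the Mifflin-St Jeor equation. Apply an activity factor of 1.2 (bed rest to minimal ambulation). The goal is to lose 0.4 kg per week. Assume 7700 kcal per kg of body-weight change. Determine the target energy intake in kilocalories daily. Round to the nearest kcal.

Mifflin-St Jeor (male): BMR = 10(78) + 6.25(176) − 5(85) + 5 = 780 + 1100 − 425 + 5 = 1460 kcal/day.
TEE = 1460 × 1.2 = 1752 kcal/day.
Required daily deficit = 0.4 × 7700 ÷ 7 = 440 kcal/day.
Target intake = 1752 − 440 = 1312 kcal/day.

1312 kilocalories daily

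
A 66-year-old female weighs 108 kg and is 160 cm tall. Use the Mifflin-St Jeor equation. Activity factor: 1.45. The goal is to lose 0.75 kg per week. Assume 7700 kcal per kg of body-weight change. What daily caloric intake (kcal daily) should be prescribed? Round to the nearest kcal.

1479 kcal daily

Mifflin-St Jeor (female): BMR = 10(108) + 6.25(160) − 5(66) − 161 = 1080 + 1000 − 330 − 161 = 1589 kcal/day.
TEE = 1589 × 1.45 = 2304.05 kcal/day.
Required daily deficit = 0.75 × 7700 ÷ 7 = 825 kcal/day.
Target intake = 2304.05 − 825 = 1479.05 kcal/day.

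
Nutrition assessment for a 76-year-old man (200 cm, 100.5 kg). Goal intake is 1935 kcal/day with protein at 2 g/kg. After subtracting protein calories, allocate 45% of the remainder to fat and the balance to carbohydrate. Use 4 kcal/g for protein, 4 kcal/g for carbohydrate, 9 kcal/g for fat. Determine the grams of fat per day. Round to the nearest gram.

57 g/day

Protein = 2 × 100.5 = 201 g → 201 × 4 = 804 kcal.
Non-protein calories = 1935 − 804 = 1131 kcal.
Fat: 45% × 1131 = 508.95 kcal; carbohydrate: 622.05 kcal.
Fat: 508.95 kcal ÷ 9 kcal/g = 56.55 g.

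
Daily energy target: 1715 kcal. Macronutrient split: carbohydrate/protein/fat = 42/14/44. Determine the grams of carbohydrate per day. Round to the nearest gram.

Carbohydrate energy = 42% × 1715 = 720.3 kcal.
At 4 kcal/g: 720.3 ÷ 4 = 180.075 g.

180 g/day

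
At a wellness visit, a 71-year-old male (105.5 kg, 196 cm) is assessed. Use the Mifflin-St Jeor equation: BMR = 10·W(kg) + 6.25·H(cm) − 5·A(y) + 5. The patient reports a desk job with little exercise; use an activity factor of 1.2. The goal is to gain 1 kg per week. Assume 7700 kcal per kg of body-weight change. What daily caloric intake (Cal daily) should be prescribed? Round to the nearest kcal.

3416 Cal daily

Mifflin-St Jeor (male): BMR = 10(105.5) + 6.25(196) − 5(71) + 5 = 1055 + 1225 − 355 + 5 = 1930 kcal/day.
TEE = 1930 × 1.2 = 2316 kcal/day.
Required daily surplus = 1 × 7700 ÷ 7 = 1100 kcal/day.
Target intake = 2316 + 1100 = 3416 kcal/day.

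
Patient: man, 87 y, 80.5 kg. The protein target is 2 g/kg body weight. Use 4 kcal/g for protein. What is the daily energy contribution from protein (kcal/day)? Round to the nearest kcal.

644 kcal/day

Protein = 2 g/kg × 80.5 kg = 161 g/day.
Protein energy = 161 g × 4 kcal/g = 644 kcal/day.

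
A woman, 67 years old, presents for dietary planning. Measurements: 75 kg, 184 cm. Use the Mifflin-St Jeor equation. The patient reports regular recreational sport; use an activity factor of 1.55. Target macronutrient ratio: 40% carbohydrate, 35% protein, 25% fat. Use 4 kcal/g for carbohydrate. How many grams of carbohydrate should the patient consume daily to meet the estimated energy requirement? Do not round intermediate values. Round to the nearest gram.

218 g/day

Mifflin-St Jeor (female): BMR = 10(75) + 6.25(184) − 5(67) − 161 = 750 + 1150 − 335 − 161 = 1404 kcal/day.
TEE = 1404 × 1.55 = 2176.2 kcal/day.
Carbohydrate energy = 40% × 2176.2 = 870.48 kcal.
Carbohydrate = 870.48 ÷ 4 kcal/g = 217.62 g.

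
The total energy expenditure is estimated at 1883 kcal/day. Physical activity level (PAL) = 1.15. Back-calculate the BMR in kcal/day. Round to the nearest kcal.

BMR = TEE ÷ activity factor = 1883 ÷ 1.15 = 1637.3913 kcal/day.

1637 kcal/day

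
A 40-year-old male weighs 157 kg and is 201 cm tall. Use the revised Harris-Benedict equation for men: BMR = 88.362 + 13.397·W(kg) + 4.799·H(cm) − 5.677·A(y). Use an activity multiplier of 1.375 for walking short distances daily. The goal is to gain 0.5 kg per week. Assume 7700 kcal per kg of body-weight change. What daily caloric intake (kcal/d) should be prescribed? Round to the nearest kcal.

Harris-Benedict: BMR = 88.362 + 13.397(157) + 4.799(201) − 5.677(40) = 2929.21 kcal/day.
TEE = 2929.21 × 1.375 = 4027.6638 kcal/day.
Required daily surplus = 0.5 × 7700 ÷ 7 = 550 kcal/day.
Target intake = 4027.6638 + 550 = 4577.6638 kcal/day.

4578 kcal/d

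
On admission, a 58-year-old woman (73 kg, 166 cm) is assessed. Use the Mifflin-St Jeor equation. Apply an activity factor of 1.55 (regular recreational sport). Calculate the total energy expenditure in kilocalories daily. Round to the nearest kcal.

2041 kilocalories daily

Mifflin-St Jeor (female): BMR = 10(73) + 6.25(166) − 5(58) − 161 = 730 + 1037.5 − 290 − 161 = 1316.5 kcal/day.
TEE = BMR × activity factor = 1316.5 × 1.55 = 2040.575 kcal/day.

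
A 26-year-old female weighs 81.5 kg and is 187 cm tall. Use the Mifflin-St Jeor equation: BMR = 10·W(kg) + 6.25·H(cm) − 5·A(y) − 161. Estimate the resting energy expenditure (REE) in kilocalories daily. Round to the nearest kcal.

Mifflin-St Jeor (female): BMR = 10(81.5) + 6.25(187) − 5(26) − 161 = 815 + 1168.75 − 130 − 161 = 1692.75 kcal/day.

1693 kilocalories daily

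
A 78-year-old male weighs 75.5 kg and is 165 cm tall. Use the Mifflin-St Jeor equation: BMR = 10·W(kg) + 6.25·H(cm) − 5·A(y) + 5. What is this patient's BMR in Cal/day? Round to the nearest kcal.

1401 Cal/day

Mifflin-St Jeor (male): BMR = 10(75.5) + 6.25(165) − 5(78) + 5 = 755 + 1031.25 − 390 + 5 = 1401.25 kcal/day.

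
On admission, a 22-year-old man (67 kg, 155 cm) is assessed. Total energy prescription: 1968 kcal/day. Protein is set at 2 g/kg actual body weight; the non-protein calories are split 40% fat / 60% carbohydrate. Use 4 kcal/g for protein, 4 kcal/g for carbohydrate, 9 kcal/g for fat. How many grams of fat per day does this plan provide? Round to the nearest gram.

Protein = 2 × 67 = 134 g → 134 × 4 = 536 kcal.
Non-protein calories = 1968 − 536 = 1432 kcal.
Fat: 40% × 1432 = 572.8 kcal; carbohydrate: 859.2 kcal.
Fat: 572.8 kcal ÷ 9 kcal/g = 63.6444 g.

64 g/day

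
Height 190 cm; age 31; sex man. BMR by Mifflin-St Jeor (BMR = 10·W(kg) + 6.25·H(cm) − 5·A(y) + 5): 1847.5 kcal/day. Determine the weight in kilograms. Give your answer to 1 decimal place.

1847.5 = 10·W + 6.25(190) − 5(31) + 5
10·W = 1847.5 − 1037.5 = 810, so W = 81 kg.

81.0 kg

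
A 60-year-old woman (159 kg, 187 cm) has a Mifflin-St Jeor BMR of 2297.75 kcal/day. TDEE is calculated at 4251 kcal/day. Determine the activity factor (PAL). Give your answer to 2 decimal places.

Activity factor = TEE ÷ BMR = 4251 ÷ 2297.75 = 1.85.

1.85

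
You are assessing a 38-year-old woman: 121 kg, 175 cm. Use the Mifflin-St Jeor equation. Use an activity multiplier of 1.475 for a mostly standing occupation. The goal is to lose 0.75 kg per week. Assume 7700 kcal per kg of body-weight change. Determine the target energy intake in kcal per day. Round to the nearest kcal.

2055 kcal per day

Mifflin-St Jeor (female): BMR = 10(121) + 6.25(175) − 5(38) − 161 = 1210 + 1093.75 − 190 − 161 = 1952.75 kcal/day.
TEE = 1952.75 × 1.475 = 2880.3063 kcal/day.
Required daily deficit = 0.75 × 7700 ÷ 7 = 825 kcal/day.
Target intake = 2880.3063 − 825 = 2055.3063 kcal/day.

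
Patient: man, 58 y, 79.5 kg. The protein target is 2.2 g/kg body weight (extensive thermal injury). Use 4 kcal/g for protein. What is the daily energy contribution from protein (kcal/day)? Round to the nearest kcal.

700 kcal/day

Protein = 2.2 g/kg × 79.5 kg = 174.9 g/day.
Protein energy = 174.9 g × 4 kcal/g = 699.6 kcal/day.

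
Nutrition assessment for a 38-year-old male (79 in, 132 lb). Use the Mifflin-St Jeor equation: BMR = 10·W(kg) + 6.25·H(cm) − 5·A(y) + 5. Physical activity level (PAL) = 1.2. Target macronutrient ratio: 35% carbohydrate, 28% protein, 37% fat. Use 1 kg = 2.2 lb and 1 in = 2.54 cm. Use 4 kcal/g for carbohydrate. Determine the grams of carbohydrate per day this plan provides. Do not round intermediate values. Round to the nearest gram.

175 g/day

Convert to metric: weight = 132 ÷ 2.2 = 60 kg; height = 79 × 2.54 = 200.66 cm.
Mifflin-St Jeor (male): BMR = 10(60) + 6.25(200.66) − 5(38) + 5 = 600 + 1254.125 − 190 + 5 = 1669.125 kcal/day.
TEE = 1669.125 × 1.2 = 2002.95 kcal/day.
Carbohydrate energy = 35% × 2002.95 = 701.0325 kcal.
Carbohydrate = 701.0325 ÷ 4 kcal/g = 175.2581 g.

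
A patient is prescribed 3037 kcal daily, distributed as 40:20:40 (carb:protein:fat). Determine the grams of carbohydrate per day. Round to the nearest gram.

304 g/day

Carbohydrate energy = 40% × 3037 = 1214.8 kcal.
At 4 kcal/g: 1214.8 ÷ 4 = 303.7 g.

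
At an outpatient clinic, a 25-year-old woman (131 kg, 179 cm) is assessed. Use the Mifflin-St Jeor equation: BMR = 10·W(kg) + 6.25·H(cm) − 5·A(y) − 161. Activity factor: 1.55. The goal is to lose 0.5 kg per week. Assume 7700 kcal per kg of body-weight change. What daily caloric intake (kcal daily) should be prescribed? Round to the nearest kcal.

Mifflin-St Jeor (female): BMR = 10(131) + 6.25(179) − 5(25) − 161 = 1310 + 1118.75 − 125 − 161 = 2142.75 kcal/day.
TEE = 2142.75 × 1.55 = 3321.2625 kcal/day.
Required daily deficit = 0.5 × 7700 ÷ 7 = 550 kcal/day.
Target intake = 3321.2625 − 550 = 2771.2625 kcal/day.

2771 kcal daily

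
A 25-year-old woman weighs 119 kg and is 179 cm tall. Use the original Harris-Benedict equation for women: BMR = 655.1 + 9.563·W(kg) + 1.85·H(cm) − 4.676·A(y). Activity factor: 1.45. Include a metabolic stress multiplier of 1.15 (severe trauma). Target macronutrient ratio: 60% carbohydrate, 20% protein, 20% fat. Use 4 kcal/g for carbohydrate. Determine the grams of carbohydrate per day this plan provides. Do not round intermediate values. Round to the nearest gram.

Harris-Benedict: BMR = 655.1 + 9.563(119) + 1.85(179) − 4.676(25) = 2007.347 kcal/day.
TEE = 2007.347 × 1.45 = 2910.6532 kcal/day.
With stress factor 1.15: 2910.6532 × 1.15 = 3347.2511 kcal/day.
Carbohydrate energy = 60% × 3347.2511 = 2008.3507 kcal.
Carbohydrate = 2008.3507 ÷ 4 kcal/g = 502.0877 g.

502 g/day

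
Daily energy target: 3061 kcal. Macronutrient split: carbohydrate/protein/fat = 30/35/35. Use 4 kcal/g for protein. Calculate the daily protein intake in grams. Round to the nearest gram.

268 g/day

Protein energy = 35% × 3061 = 1071.35 kcal.
At 4 kcal/g: 1071.35 ÷ 4 = 267.8375 g.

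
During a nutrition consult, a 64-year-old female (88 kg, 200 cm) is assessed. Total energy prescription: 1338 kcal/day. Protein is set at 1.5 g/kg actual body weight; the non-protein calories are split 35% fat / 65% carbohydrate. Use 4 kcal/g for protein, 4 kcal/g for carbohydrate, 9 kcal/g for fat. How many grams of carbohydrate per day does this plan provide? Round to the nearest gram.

132 g/day

Protein = 1.5 × 88 = 132 g → 132 × 4 = 528 kcal.
Non-protein calories = 1338 − 528 = 810 kcal.
Fat: 35% × 810 = 283.5 kcal; carbohydrate: 526.5 kcal.
Carbohydrate: 526.5 kcal ÷ 4 kcal/g = 131.625 g.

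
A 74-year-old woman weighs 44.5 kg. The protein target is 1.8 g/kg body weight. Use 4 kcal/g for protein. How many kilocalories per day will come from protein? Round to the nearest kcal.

Protein = 1.8 g/kg × 44.5 kg = 80.1 g/day.
Protein energy = 80.1 g × 4 kcal/g = 320.4 kcal/day.

320 kcal/day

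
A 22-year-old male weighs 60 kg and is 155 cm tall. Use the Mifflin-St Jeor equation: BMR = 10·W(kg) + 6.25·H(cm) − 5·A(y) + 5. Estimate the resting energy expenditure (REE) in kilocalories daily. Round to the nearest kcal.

1464 kilocalories daily

Mifflin-St Jeor (male): BMR = 10(60) + 6.25(155) − 5(22) + 5 = 600 + 968.75 − 110 + 5 = 1463.75 kcal/day.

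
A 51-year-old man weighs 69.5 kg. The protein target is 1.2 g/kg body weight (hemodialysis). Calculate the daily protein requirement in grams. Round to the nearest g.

Protein = 1.2 g/kg × 69.5 kg = 83.4 g/day.

83 g/day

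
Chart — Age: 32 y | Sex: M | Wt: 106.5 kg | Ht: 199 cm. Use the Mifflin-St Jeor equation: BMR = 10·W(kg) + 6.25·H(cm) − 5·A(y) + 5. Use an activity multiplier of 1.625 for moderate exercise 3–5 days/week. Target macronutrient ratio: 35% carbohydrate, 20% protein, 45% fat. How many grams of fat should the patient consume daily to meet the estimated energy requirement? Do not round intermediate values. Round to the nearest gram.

175 g/day

Mifflin-St Jeor (male): BMR = 10(106.5) + 6.25(199) − 5(32) + 5 = 1065 + 1243.75 − 160 + 5 = 2153.75 kcal/day.
TEE = 2153.75 × 1.625 = 3499.8438 kcal/day.
Fat energy = 45% × 3499.8438 = 1574.9297 kcal.
Fat = 1574.9297 ÷ 9 kcal/g = 174.9922 g.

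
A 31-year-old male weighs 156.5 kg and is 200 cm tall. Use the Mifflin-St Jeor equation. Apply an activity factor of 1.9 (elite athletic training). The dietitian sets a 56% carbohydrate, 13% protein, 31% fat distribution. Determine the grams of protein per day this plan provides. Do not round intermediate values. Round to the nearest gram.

165 g/day

Mifflin-St Jeor (male): BMR = 10(156.5) + 6.25(200) − 5(31) + 5 = 1565 + 1250 − 155 + 5 = 2665 kcal/day.
TEE = 2665 × 1.9 = 5063.5 kcal/day.
Protein energy = 13% × 5063.5 = 658.255 kcal.
Protein = 658.255 ÷ 4 kcal/g = 164.5638 g.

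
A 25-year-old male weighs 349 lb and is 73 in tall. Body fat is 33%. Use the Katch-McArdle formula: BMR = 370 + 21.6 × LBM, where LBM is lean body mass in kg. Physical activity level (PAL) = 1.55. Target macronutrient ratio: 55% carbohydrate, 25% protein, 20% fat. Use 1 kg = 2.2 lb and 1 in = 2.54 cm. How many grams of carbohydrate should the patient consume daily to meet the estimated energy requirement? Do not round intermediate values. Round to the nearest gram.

Convert to metric: weight = 349 ÷ 2.2 = 158.6364 kg; height = 73 × 2.54 = 185.42 cm.
LBM = 158.6364 × (1 − 0.33) = 106.2864 kg. Katch-McArdle: BMR = 370 + 21.6 × 106.2864 = 2665.7855 kcal/day.
TEE = 2665.7855 × 1.55 = 4131.9675 kcal/day.
Carbohydrate energy = 55% × 4131.9675 = 2272.5821 kcal.
Carbohydrate = 2272.5821 ÷ 4 kcal/g = 568.1455 g.

568 g/day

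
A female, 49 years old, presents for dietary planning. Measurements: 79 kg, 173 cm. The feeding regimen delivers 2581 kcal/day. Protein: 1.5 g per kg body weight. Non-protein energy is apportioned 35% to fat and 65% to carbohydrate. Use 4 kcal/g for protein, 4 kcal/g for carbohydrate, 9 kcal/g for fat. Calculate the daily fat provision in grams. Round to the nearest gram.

Protein = 1.5 × 79 = 118.5 g → 118.5 × 4 = 474 kcal.
Non-protein calories = 2581 − 474 = 2107 kcal.
Fat: 35% × 2107 = 737.45 kcal; carbohydrate: 1369.55 kcal.
Fat: 737.45 kcal ÷ 9 kcal/g = 81.9389 g.

82 g/day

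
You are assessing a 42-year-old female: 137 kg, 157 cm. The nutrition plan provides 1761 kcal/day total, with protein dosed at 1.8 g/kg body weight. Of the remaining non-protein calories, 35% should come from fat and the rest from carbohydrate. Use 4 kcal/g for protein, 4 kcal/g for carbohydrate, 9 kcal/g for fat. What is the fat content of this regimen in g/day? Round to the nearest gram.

30 g/day

Protein = 1.8 × 137 = 246.6 g → 246.6 × 4 = 986.4 kcal.
Non-protein calories = 1761 − 986.4 = 774.6 kcal.
Fat: 35% × 774.6 = 271.11 kcal; carbohydrate: 503.49 kcal.
Fat: 271.11 kcal ÷ 9 kcal/g = 30.1233 g.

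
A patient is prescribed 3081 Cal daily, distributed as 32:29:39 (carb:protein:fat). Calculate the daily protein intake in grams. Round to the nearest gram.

223 g/day

Protein energy = 29% × 3081 = 893.49 kcal.
At 4 kcal/g: 893.49 ÷ 4 = 223.3725 g.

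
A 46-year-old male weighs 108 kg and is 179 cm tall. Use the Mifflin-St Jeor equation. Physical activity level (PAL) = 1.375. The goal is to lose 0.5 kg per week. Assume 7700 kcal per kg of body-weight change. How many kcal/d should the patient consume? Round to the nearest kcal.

2164 kcal/d

Mifflin-St Jeor (male): BMR = 10(108) + 6.25(179) − 5(46) + 5 = 1080 + 1118.75 − 230 + 5 = 1973.75 kcal/day.
TEE = 1973.75 × 1.375 = 2713.9063 kcal/day.
Required daily deficit = 0.5 × 7700 ÷ 7 = 550 kcal/day.
Target intake = 2713.9063 − 550 = 2163.9063 kcal/day.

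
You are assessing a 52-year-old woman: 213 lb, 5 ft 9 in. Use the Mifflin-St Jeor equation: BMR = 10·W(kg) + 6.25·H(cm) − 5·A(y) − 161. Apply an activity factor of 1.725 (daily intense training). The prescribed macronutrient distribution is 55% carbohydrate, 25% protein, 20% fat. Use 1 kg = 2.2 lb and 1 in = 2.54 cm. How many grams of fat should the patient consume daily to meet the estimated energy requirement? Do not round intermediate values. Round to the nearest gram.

63 g/day

Convert to metric: weight = 213 ÷ 2.2 = 96.8182 kg; height = (5×12 + 9) × 2.54 = 69 × 2.54 = 175.26 cm.
Mifflin-St Jeor (female): BMR = 10(96.8182) + 6.25(175.26) − 5(52) − 161 = 968.1818 + 1095.375 − 260 − 161 = 1642.5568 kcal/day.
TEE = 1642.5568 × 1.725 = 2833.4105 kcal/day.
Fat energy = 20% × 2833.4105 = 566.6821 kcal.
Fat = 566.6821 ÷ 9 kcal/g = 62.9647 g.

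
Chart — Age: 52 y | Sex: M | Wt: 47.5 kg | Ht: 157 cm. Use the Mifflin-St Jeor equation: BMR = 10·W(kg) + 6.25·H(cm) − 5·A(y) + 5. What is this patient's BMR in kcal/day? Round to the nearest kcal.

1201 kcal/day

Mifflin-St Jeor (male): BMR = 10(47.5) + 6.25(157) − 5(52) + 5 = 475 + 981.25 − 260 + 5 = 1201.25 kcal/day.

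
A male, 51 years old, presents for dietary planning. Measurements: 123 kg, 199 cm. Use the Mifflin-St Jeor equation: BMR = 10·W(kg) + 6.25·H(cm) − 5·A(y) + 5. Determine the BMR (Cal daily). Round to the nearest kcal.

2224 Cal daily

Mifflin-St Jeor (male): BMR = 10(123) + 6.25(199) − 5(51) + 5 = 1230 + 1243.75 − 255 + 5 = 2223.75 kcal/day.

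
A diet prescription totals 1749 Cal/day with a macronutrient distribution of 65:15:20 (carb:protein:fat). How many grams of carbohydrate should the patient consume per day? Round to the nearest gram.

Carbohydrate energy = 65% × 1749 = 1136.85 kcal.
At 4 kcal/g: 1136.85 ÷ 4 = 284.2125 g.

284 g/day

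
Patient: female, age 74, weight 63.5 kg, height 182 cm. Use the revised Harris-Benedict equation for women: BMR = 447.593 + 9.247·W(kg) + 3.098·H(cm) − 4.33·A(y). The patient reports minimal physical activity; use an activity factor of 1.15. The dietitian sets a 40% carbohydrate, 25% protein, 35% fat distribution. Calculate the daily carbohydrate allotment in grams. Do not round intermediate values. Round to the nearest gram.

147 g/day

Harris-Benedict: BMR = 447.593 + 9.247(63.5) + 3.098(182) − 4.33(74) = 1278.1935 kcal/day.
TEE = 1278.1935 × 1.15 = 1469.9225 kcal/day.
Carbohydrate energy = 40% × 1469.9225 = 587.969 kcal.
Carbohydrate = 587.969 ÷ 4 kcal/g = 146.9923 g.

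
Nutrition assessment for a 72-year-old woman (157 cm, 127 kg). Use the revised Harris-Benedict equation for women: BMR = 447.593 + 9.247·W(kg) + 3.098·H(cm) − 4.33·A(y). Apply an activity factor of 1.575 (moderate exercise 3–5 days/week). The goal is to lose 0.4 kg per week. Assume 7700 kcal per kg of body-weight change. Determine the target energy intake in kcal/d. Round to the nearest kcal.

2390 kcal/d

Harris-Benedict: BMR = 447.593 + 9.247(127) + 3.098(157) − 4.33(72) = 1796.588 kcal/day.
TEE = 1796.588 × 1.575 = 2829.6261 kcal/day.
Required daily deficit = 0.4 × 7700 ÷ 7 = 440 kcal/day.
Target intake = 2829.6261 − 440 = 2389.6261 kcal/day.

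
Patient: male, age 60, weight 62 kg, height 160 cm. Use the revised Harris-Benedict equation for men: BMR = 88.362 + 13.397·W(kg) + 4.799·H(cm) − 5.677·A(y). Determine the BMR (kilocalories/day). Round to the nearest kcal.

Harris-Benedict: BMR = 88.362 + 13.397(62) + 4.799(160) − 5.677(60) = 1346.196 kcal/day.

1346 kilocalories/day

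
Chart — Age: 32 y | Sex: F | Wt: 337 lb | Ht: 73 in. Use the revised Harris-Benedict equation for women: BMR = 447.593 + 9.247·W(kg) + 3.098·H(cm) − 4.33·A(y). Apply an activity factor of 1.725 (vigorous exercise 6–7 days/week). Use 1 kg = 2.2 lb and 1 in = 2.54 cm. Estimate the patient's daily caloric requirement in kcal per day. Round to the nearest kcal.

Convert to metric: weight = 337 ÷ 2.2 = 153.1818 kg; height = 73 × 2.54 = 185.42 cm.
Harris-Benedict: BMR = 447.593 + 9.247(153.1818) + 3.098(185.42) − 4.33(32) = 2299.9364 kcal/day.
TEE = BMR × activity factor = 2299.9364 × 1.725 = 3967.3903 kcal/day.

3967 kcal per day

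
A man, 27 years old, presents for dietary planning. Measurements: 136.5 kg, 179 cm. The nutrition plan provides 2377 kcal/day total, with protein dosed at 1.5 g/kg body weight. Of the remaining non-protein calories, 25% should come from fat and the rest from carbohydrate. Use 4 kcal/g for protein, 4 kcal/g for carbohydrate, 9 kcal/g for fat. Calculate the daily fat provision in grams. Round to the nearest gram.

43 g/day

Protein = 1.5 × 136.5 = 204.75 g → 204.75 × 4 = 819 kcal.
Non-protein calories = 2377 − 819 = 1558 kcal.
Fat: 25% × 1558 = 389.5 kcal; carbohydrate: 1168.5 kcal.
Fat: 389.5 kcal ÷ 9 kcal/g = 43.2778 g.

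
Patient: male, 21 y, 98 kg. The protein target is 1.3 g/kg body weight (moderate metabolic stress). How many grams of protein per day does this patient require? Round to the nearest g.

Protein = 1.3 g/kg × 98 kg = 127.4 g/day.

127 g/day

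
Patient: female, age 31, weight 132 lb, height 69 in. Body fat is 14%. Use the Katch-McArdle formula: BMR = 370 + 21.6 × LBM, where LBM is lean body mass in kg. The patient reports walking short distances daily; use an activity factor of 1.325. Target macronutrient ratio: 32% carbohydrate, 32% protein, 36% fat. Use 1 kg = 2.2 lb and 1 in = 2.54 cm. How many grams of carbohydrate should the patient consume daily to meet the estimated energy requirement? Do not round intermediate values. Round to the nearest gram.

157 g/day

Convert to metric: weight = 132 ÷ 2.2 = 60 kg; height = 69 × 2.54 = 175.26 cm.
LBM = 60 × (1 − 0.14) = 51.6 kg. Katch-McArdle: BMR = 370 + 21.6 × 51.6 = 1484.56 kcal/day.
TEE = 1484.56 × 1.325 = 1967.042 kcal/day.
Carbohydrate energy = 32% × 1967.042 = 629.4534 kcal.
Carbohydrate = 629.4534 ÷ 4 kcal/g = 157.3634 g.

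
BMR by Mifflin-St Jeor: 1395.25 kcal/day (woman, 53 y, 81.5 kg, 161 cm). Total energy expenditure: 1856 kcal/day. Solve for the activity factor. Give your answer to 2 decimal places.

1.33

Activity factor = TEE ÷ BMR = 1856 ÷ 1395.25 = 1.33.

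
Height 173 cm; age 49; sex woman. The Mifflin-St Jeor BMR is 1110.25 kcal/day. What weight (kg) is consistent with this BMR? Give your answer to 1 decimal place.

1110.25 = 10·W + 6.25(173) − 5(49) − 161
10·W = 1110.25 − 675.25 = 435, so W = 43.5 kg.

43.5 kg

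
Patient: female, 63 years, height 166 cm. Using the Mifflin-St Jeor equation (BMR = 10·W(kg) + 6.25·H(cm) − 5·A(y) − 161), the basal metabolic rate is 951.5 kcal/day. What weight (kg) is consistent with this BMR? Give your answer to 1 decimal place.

951.5 = 10·W + 6.25(166) − 5(63) − 161
10·W = 951.5 − 561.5 = 390, so W = 39 kg.

39.0 kg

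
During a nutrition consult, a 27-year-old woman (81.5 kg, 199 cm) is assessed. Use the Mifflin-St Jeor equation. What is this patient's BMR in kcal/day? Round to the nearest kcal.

1763 kcal/day

Mifflin-St Jeor (female): BMR = 10(81.5) + 6.25(199) − 5(27) − 161 = 815 + 1243.75 − 135 − 161 = 1762.75 kcal/day.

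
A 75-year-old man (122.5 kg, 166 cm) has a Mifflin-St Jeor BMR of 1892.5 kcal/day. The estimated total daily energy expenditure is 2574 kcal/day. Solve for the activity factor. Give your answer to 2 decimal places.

Activity factor = TEE ÷ BMR = 2574 ÷ 1892.5 = 1.36.

1.36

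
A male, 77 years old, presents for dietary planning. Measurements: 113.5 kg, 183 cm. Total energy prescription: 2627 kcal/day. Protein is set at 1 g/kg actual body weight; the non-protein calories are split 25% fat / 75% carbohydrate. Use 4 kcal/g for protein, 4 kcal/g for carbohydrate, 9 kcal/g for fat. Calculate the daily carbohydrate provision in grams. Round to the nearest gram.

407 g/day

Protein = 1 × 113.5 = 113.5 g → 113.5 × 4 = 454 kcal.
Non-protein calories = 2627 − 454 = 2173 kcal.
Fat: 25% × 2173 = 543.25 kcal; carbohydrate: 1629.75 kcal.
Carbohydrate: 1629.75 kcal ÷ 4 kcal/g = 407.4375 g.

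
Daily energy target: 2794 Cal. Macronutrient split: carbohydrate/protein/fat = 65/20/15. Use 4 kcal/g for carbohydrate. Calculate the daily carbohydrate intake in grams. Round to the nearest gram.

Carbohydrate energy = 65% × 2794 = 1816.1 kcal.
At 4 kcal/g: 1816.1 ÷ 4 = 454.025 g.

454 g/day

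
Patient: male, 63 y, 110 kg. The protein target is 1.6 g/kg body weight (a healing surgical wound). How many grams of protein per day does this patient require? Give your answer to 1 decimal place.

Protein = 1.6 g/kg × 110 kg = 176 g/day.

176.0 g/day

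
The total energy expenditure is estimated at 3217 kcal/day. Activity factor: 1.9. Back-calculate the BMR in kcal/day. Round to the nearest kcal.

1693 kcal/day

BMR = TEE ÷ activity factor = 3217 ÷ 1.9 = 1693.1579 kcal/day.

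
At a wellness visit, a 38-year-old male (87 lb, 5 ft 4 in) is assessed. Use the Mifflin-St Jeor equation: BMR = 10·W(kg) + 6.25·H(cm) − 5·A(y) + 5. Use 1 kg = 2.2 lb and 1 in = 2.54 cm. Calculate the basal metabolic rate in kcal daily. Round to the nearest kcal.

1226 kcal daily

Convert to metric: weight = 87 ÷ 2.2 = 39.5455 kg; height = (5×12 + 4) × 2.54 = 64 × 2.54 = 162.56 cm.
Mifflin-St Jeor (male): BMR = 10(39.5455) + 6.25(162.56) − 5(38) + 5 = 395.4545 + 1016 − 190 + 5 = 1226.4545 kcal/day.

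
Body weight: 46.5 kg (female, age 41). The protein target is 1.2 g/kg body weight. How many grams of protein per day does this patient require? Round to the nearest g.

Protein = 1.2 g/kg × 46.5 kg = 55.8 g/day.

56 g/day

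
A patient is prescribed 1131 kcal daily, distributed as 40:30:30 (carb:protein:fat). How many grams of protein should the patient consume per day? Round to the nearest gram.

85 g/day

Protein energy = 30% × 1131 = 339.3 kcal.
At 4 kcal/g: 339.3 ÷ 4 = 84.825 g.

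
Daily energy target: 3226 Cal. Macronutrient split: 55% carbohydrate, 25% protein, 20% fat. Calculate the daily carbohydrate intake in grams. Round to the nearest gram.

444 g/day

Carbohydrate energy = 55% × 3226 = 1774.3 kcal.
At 4 kcal/g: 1774.3 ÷ 4 = 443.575 g.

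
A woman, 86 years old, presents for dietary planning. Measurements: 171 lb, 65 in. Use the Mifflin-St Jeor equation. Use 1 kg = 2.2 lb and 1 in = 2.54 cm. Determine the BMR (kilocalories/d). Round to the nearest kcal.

Convert to metric: weight = 171 ÷ 2.2 = 77.7273 kg; height = 65 × 2.54 = 165.1 cm.
Mifflin-St Jeor (female): BMR = 10(77.7273) + 6.25(165.1) − 5(86) − 161 = 777.2727 + 1031.875 − 430 − 161 = 1218.1477 kcal/day.

1218 kilocalories/d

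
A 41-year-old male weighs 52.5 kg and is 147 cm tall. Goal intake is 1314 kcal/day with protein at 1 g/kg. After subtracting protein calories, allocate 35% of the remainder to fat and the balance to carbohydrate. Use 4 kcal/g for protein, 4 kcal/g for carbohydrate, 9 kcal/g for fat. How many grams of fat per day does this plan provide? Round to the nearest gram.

Protein = 1 × 52.5 = 52.5 g → 52.5 × 4 = 210 kcal.
Non-protein calories = 1314 − 210 = 1104 kcal.
Fat: 35% × 1104 = 386.4 kcal; carbohydrate: 717.6 kcal.
Fat: 386.4 kcal ÷ 9 kcal/g = 42.9333 g.

43 g/day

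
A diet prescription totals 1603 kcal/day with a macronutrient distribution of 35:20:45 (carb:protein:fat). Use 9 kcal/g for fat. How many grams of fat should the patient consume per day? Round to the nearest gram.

80 g/day

Fat energy = 45% × 1603 = 721.35 kcal.
At 9 kcal/g: 721.35 ÷ 9 = 80.15 g.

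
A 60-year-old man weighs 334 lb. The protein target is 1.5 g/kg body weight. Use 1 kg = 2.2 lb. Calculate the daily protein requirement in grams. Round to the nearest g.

Weight in kg = 334 ÷ 2.2 = 151.8182 kg.
Protein = 1.5 g/kg × 151.8182 kg = 227.7273 g/day.

228 g/day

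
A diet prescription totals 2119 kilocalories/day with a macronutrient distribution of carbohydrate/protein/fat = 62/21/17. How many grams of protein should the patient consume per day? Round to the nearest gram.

Protein energy = 21% × 2119 = 444.99 kcal.
At 4 kcal/g: 444.99 ÷ 4 = 111.2475 g.

111 g/day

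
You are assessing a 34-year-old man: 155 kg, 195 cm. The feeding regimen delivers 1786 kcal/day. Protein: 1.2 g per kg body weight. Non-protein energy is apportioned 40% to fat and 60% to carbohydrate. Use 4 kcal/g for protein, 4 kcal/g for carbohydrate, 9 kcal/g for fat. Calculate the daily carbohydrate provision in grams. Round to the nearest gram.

156 g/day

Protein = 1.2 × 155 = 186 g → 186 × 4 = 744 kcal.
Non-protein calories = 1786 − 744 = 1042 kcal.
Fat: 40% × 1042 = 416.8 kcal; carbohydrate: 625.2 kcal.
Carbohydrate: 625.2 kcal ÷ 4 kcal/g = 156.3 g.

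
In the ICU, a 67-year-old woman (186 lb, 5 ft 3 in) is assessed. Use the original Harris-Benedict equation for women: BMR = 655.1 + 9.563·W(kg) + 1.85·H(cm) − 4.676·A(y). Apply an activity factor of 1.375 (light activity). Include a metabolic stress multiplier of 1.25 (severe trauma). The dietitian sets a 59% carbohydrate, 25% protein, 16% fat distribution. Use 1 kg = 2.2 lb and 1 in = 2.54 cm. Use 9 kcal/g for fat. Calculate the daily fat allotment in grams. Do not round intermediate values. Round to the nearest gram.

Convert to metric: weight = 186 ÷ 2.2 = 84.5455 kg; height = (5×12 + 3) × 2.54 = 63 × 2.54 = 160.02 cm.
Harris-Benedict: BMR = 655.1 + 9.563(84.5455) + 1.85(160.02) − 4.676(67) = 1446.3532 kcal/day.
TEE = 1446.3532 × 1.375 = 1988.7356 kcal/day.
With stress factor 1.25: 1988.7356 × 1.25 = 2485.9195 kcal/day.
Fat energy = 16% × 2485.9195 = 397.7471 kcal.
Fat = 397.7471 ÷ 9 kcal/g = 44.1941 g.

44 g/day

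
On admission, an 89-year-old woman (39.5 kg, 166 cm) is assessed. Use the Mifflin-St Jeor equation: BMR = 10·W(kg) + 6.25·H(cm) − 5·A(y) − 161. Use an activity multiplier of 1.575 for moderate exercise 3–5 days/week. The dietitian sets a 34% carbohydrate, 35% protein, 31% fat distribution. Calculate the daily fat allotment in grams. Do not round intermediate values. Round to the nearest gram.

Mifflin-St Jeor (female): BMR = 10(39.5) + 6.25(166) − 5(89) − 161 = 395 + 1037.5 − 445 − 161 = 826.5 kcal/day.
TEE = 826.5 × 1.575 = 1301.7375 kcal/day.
Fat energy = 31% × 1301.7375 = 403.5386 kcal.
Fat = 403.5386 ÷ 9 kcal/g = 44.8376 g.

45 g/day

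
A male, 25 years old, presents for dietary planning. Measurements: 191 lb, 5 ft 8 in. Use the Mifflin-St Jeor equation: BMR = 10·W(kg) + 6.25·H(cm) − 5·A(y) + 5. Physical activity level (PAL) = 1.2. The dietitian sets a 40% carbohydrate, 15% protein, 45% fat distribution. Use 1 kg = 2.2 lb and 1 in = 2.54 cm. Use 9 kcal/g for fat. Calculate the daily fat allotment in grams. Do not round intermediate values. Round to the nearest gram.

110 g/day

Convert to metric: weight = 191 ÷ 2.2 = 86.8182 kg; height = (5×12 + 8) × 2.54 = 68 × 2.54 = 172.72 cm.
Mifflin-St Jeor (male): BMR = 10(86.8182) + 6.25(172.72) − 5(25) + 5 = 868.1818 + 1079.5 − 125 + 5 = 1827.6818 kcal/day.
TEE = 1827.6818 × 1.2 = 2193.2182 kcal/day.
Fat energy = 45% × 2193.2182 = 986.9482 kcal.
Fat = 986.9482 ÷ 9 kcal/g = 109.6609 g.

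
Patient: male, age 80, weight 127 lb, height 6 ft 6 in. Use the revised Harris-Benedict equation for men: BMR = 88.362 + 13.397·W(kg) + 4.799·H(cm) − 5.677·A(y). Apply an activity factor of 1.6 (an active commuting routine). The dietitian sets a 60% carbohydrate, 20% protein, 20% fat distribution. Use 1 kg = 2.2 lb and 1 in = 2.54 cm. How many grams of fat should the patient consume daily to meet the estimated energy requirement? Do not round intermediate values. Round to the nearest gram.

48 g/day

Convert to metric: weight = 127 ÷ 2.2 = 57.7273 kg; height = (6×12 + 6) × 2.54 = 78 × 2.54 = 198.12 cm.
Harris-Benedict: BMR = 88.362 + 13.397(57.7273) + 4.799(198.12) − 5.677(80) = 1358.3522 kcal/day.
TEE = 1358.3522 × 1.6 = 2173.3634 kcal/day.
Fat energy = 20% × 2173.3634 = 434.6727 kcal.
Fat = 434.6727 ÷ 9 kcal/g = 48.297 g.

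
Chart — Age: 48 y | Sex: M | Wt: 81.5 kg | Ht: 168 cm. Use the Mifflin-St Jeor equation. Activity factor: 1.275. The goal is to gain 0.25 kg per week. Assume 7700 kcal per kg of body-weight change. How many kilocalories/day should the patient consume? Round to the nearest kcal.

Mifflin-St Jeor (male): BMR = 10(81.5) + 6.25(168) − 5(48) + 5 = 815 + 1050 − 240 + 5 = 1630 kcal/day.
TEE = 1630 × 1.275 = 2078.25 kcal/day.
Required daily surplus = 0.25 × 7700 ÷ 7 = 275 kcal/day.
Target intake = 2078.25 + 275 = 2353.25 kcal/day.

2353 kilocalories/day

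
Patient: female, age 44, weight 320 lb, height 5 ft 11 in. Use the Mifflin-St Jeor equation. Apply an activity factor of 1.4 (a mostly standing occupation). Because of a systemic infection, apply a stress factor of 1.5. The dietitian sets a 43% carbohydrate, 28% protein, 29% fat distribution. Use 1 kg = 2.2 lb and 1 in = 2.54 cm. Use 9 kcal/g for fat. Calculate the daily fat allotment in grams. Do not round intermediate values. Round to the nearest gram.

Convert to metric: weight = 320 ÷ 2.2 = 145.4545 kg; height = (5×12 + 11) × 2.54 = 71 × 2.54 = 180.34 cm.
Mifflin-St Jeor (female): BMR = 10(145.4545) + 6.25(180.34) − 5(44) − 161 = 1454.5455 + 1127.125 − 220 − 161 = 2200.6705 kcal/day.
TEE = 2200.6705 × 1.4 = 3080.9386 kcal/day.
With stress factor 1.5: 3080.9386 × 1.5 = 4621.408 kcal/day.
Fat energy = 29% × 4621.408 = 1340.2083 kcal.
Fat = 1340.2083 ÷ 9 kcal/g = 148.912 g.

149 g/day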